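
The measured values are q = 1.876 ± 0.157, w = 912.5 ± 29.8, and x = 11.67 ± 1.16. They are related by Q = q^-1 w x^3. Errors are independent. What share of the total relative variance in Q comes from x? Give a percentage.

91.7%

(δQ/Q)² = (-1·δq/q)² + (1·δw/w)² + (3·δx/x)²
  q term: (-1×0.0837)² = 0.00700
  w term: (1×0.0327)² = 0.00107
  x term: (3×0.0994)² = 0.0889
Total = 0.0970. Share from x = 0.0889/0.0970 = 0.917.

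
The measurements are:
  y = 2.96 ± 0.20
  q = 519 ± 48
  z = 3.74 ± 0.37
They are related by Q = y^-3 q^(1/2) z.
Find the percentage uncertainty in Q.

23.0%

Relative error in a monomial: (δQ/Q)² = Σ (nᵢ · δxᵢ/xᵢ)².
  (-3·δy/y)² = (-3×0.0676)² = 0.0411;  (½·δq/q)² = (0.5×0.0925)² = 0.00214;  (1·δz/z)² = (1×0.0989)² = 0.00979
δQ/Q = √(0.0530) = 0.230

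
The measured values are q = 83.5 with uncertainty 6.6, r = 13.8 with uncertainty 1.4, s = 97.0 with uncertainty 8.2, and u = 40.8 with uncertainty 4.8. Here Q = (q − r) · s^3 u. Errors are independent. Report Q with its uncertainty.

(2.60 ± 0.768) × 10^9

Let w = q − r = 69.7. δw = √(δq² + δr²) = √(43.6 + 1.96) = 6.75, so δw/w = 0.0968.
Q is then a monomial in w, s, u:
δQ/Q = √((δw/w)² + (3·δs/s)² + (1·δu/u)²) = √(0.00937 + 0.0643 + 0.0138) = 0.296
Q = 2.6e+09, so δQ = 0.296 × 2.6e+09 = 7.68e+08.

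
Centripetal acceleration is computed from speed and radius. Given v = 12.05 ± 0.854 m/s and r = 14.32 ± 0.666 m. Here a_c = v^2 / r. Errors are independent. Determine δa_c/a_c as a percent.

14.9%

Relative error in a monomial: (δa_c/a_c)² = Σ (nᵢ · δxᵢ/xᵢ)².
  (2·δv/v)² = (2×0.0709)² = 0.0201;  (-1·δr/r)² = (-1×0.0465)² = 0.00216
δa_c/a_c = √(0.0223) = 0.149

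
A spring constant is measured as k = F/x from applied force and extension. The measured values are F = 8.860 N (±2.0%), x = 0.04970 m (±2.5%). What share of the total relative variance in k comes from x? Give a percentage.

(δk/k)² = (1·δF/F)² + (-1·δx/x)²
  F term: (1×0.0200)² = 0.000400
  x term: (-1×0.0250)² = 0.000625
Total = 0.00103. Share from x = 0.000625/0.00103 = 0.610.

61.0%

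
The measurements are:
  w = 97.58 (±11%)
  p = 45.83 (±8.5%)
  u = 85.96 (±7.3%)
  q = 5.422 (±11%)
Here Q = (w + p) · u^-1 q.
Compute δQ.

Let h = w + p = 143.4. δh = √(δw² + δp²) = √(115 + 15.2) = 11.4, so δh/h = 0.0796.
Q is then a monomial in h, u, q:
δQ/Q = √((δh/h)² + (-1·δu/u)² + (1·δq/q)²) = √(0.00634 + 0.00533 + 0.0121) = 0.154
Q = 9.046, so δQ = 0.154 × 9.046 = 1.39.

1.39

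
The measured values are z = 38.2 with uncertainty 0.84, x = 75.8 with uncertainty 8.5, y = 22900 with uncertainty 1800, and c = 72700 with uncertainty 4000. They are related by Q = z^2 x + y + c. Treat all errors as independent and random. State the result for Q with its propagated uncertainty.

(2.06 ± 0.140) × 10^5

Let p = z^2·x = 1.11e+05. δp/p = √((2·δz/z)² + (1·δx/x)²) = √(0.00193 + 0.0126) = 0.120, so δp = 13300.
Q = p + y + c: δQ = √(δp² + δy² + δc²) = √(1.78e+08 + 3.24e+06 + 1.6e+07) = 14000
Q = 2.06e+05.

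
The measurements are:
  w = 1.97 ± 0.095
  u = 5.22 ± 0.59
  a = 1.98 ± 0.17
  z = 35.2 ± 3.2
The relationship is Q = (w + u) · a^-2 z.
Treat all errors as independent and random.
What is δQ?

Let h = w + u = 7.19. δh = √(δw² + δu²) = √(0.00903 + 0.348) = 0.598, so δh/h = 0.0831.
Q is then a monomial in h, a, z:
δQ/Q = √((δh/h)² + (-2·δa/a)² + (1·δz/z)²) = √(0.00691 + 0.0295 + 0.00826) = 0.211
Q = 64.6, so δQ = 0.211 × 64.6 = 13.6.

13.6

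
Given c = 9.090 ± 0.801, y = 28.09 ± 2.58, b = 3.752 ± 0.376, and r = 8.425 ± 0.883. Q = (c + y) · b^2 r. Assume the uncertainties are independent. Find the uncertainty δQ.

1050

Let u = c + y = 37.18. δu = √(δc² + δy²) = √(0.642 + 6.66) = 2.70, so δu/u = 0.0727.
Q is then a monomial in u, b, r:
δQ/Q = √((δu/u)² + (2·δb/b)² + (1·δr/r)²) = √(0.00528 + 0.0402 + 0.0110) = 0.238
Q = 4410, so δQ = 0.238 × 4410 = 1050.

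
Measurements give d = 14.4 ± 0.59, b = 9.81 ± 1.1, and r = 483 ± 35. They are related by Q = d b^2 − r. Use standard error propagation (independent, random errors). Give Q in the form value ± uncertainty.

903 ± 318

Let p = d·b^2 = 1390. δp/p = √((1·δd/d)² + (2·δb/b)²) = √(0.00168 + 0.0503) = 0.228, so δp = 316.
Q = p − r: δQ = √(δp² + δr²) = √(99800 + 1220) = 318
Q = 903.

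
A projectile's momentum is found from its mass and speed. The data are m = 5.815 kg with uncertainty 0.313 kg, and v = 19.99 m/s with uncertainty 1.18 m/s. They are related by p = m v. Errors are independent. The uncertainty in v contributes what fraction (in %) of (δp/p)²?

54.6%

(δp/p)² = (1·δm/m)² + (1·δv/v)²
  m term: (1×0.0538)² = 0.00290
  v term: (1×0.0590)² = 0.00348
Total = 0.00638. Share from v = 0.00348/0.00638 = 0.546.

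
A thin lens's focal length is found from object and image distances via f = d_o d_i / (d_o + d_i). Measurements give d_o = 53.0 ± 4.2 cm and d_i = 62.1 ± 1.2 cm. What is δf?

∂f/∂d_o = (d_i/(d_o+d_i))² = 0.291;  ∂f/∂d_i = (d_o/(d_o+d_i))² = 0.212
δf = √((∂f/∂d_o · δd_o)² + (∂f/∂d_i · δd_i)²) = √(1.49 + 0.0647) = 1.25 cm

1.25 cm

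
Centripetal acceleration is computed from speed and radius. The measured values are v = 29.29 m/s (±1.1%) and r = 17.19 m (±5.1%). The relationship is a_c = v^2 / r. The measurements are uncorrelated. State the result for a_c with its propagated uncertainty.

For a monomial a_c ∝ v^2, r^-1, fractional errors add in quadrature:
  (2·δv/v)² = (2×0.0110)² = 0.000484;  (-1·δr/r)² = (-1×0.0510)² = 0.00260
δa_c/a_c = √(0.00308) = 0.0555
a_c = 49.91 m/s^2, so δa_c = 0.0555 × 49.91 = 2.77 m/s^2.

49.91 ± 2.77 m/s^2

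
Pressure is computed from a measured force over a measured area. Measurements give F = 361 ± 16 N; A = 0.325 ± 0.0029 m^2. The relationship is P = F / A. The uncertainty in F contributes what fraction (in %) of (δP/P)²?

(δP/P)² = (1·δF/F)² + (-1·δA/A)²
  F term: (1×0.0443)² = 0.00196
  A term: (-1×0.00892)² = 7.96e-05
Total = 0.00204. Share from F = 0.00196/0.00204 = 0.961.

96.1%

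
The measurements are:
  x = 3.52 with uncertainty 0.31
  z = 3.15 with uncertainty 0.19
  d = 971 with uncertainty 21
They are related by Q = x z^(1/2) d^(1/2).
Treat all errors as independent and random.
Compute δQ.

18.2

Since Q is a product/quotient, work with relative uncertainties:
  (1·δx/x)² = (1×0.0881)² = 0.00776;  (½·δz/z)² = (0.5×0.0603)² = 0.000910;  (½·δd/d)² = (0.5×0.0216)² = 0.000117
δQ/Q = √(0.00878) = 0.0937
Q = 195, so δQ = 0.0937 × 195 = 18.2.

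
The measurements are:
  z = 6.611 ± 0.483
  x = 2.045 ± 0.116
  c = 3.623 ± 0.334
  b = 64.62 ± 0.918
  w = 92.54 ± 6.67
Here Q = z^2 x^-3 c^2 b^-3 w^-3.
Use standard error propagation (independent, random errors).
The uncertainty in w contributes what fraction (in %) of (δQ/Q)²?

(δQ/Q)² = (2·δz/z)² + (-3·δx/x)² + (2·δc/c)² + (-3·δb/b)² + (-3·δw/w)²
  z term: (2×0.0731)² = 0.0214
  x term: (-3×0.0567)² = 0.0290
  c term: (2×0.0922)² = 0.0340
  b term: (-3×0.0142)² = 0.00182
  w term: (-3×0.0721)² = 0.0468
Total = 0.133. Share from w = 0.0468/0.133 = 0.352.

35.2%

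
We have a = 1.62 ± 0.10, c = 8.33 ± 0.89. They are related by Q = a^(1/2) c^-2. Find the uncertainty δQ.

0.00396

Relative error in a monomial: (δQ/Q)² = Σ (nᵢ · δxᵢ/xᵢ)².
  (½·δa/a)² = (0.5×0.0617)² = 0.000953;  (-2·δc/c)² = (-2×0.107)² = 0.0457
δQ/Q = √(0.0466) = 0.216
Q = 0.0183, so δQ = 0.216 × 0.0183 = 0.00396.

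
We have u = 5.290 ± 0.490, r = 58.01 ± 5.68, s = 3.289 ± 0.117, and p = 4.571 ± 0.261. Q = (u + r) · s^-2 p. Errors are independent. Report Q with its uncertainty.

26.75 ± 3.43

Let w = u + r = 63.30. δw = √(δu² + δr²) = √(0.240 + 32.3) = 5.70, so δw/w = 0.0901.
Q is then a monomial in w, s, p:
δQ/Q = √((δw/w)² + (-2·δs/s)² + (1·δp/p)²) = √(0.00811 + 0.00506 + 0.00326) = 0.128
Q = 26.75, so δQ = 0.128 × 26.75 = 3.43.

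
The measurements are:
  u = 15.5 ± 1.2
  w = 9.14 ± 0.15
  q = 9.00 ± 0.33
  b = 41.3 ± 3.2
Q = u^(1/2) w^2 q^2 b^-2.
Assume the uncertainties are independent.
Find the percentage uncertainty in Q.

17.9%

Since Q is a product/quotient, work with relative uncertainties:
  (½·δu/u)² = (0.5×0.0774)² = 0.00150;  (2·δw/w)² = (2×0.0164)² = 0.00108;  (2·δq/q)² = (2×0.0367)² = 0.00538;  (-2·δb/b)² = (-2×0.0775)² = 0.0240
δQ/Q = √(0.0320) = 0.179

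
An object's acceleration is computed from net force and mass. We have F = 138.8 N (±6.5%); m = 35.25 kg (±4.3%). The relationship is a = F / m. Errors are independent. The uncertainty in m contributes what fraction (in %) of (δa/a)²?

30.4%

(δa/a)² = (1·δF/F)² + (-1·δm/m)²
  F term: (1×0.0650)² = 0.00423
  m term: (-1×0.0430)² = 0.00185
Total = 0.00607. Share from m = 0.00185/0.00607 = 0.304.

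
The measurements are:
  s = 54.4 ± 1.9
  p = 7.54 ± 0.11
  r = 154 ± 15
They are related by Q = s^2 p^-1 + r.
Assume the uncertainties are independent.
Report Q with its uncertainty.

Let w = s^2·p^-1 = 392. δw/w = √((2·δs/s)² + (-1·δp/p)²) = √(0.00488 + 0.000213) = 0.0714, so δw = 28.0.
Q = w + r: δQ = √(δw² + δr²) = √(784 + 225) = 31.8
Q = 546.

546 ± 31.8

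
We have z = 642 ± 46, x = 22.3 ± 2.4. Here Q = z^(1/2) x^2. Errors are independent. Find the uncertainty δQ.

2750

For a monomial Q ∝ z^(1/2), x^2, fractional errors add in quadrature:
  (½·δz/z)² = (0.5×0.0717)² = 0.00128;  (2·δx/x)² = (2×0.108)² = 0.0463
δQ/Q = √(0.0476) = 0.218
Q = 12600, so δQ = 0.218 × 12600 = 2750.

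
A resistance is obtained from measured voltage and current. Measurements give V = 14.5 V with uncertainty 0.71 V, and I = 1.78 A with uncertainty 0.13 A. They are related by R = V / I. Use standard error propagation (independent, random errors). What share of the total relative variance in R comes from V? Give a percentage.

(δR/R)² = (1·δV/V)² + (-1·δI/I)²
  V term: (1×0.0490)² = 0.00240
  I term: (-1×0.0730)² = 0.00533
Total = 0.00773. Share from V = 0.00240/0.00773 = 0.310.

31.0%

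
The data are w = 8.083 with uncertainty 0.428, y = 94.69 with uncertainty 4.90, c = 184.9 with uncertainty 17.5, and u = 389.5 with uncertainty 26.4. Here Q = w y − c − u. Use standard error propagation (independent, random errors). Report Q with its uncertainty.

191.0 ± 64.9

Let p = w·y = 765.4. δp/p = √((1·δw/w)² + (1·δy/y)²) = √(0.00280 + 0.00268) = 0.0740, so δp = 56.7.
Q = p − c − u: δQ = √(δp² + δc² + δu²) = √(3210 + 306 + 697) = 64.9
Q = 191.0.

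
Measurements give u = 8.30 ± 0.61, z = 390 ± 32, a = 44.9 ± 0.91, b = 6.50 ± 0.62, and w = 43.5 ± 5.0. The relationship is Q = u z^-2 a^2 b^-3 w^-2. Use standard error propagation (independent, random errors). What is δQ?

Q is a product of powers, so relative uncertainties combine in quadrature:
  (1·δu/u)² = (1×0.0735)² = 0.00540;  (-2·δz/z)² = (-2×0.0821)² = 0.0269;  (2·δa/a)² = (2×0.0203)² = 0.00164;  (-3·δb/b)² = (-3×0.0954)² = 0.0819;  (-2·δw/w)² = (-2×0.115)² = 0.0528
δQ/Q = √(0.169) = 0.411
Q = 2.12e-07, so δQ = 0.411 × 2.12e-07 = 8.7e-08.

8.7e-08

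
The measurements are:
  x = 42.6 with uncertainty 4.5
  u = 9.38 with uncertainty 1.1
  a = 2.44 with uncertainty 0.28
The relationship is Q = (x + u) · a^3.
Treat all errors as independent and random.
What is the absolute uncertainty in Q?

Let w = x + u = 52.0. δw = √(δx² + δu²) = √(20.2 + 1.21) = 4.63, so δw/w = 0.0891.
Q is then a monomial in w, a:
δQ/Q = √((δw/w)² + (3·δa/a)²) = √(0.00794 + 0.119) = 0.356
Q = 755, so δQ = 0.356 × 755 = 269.

269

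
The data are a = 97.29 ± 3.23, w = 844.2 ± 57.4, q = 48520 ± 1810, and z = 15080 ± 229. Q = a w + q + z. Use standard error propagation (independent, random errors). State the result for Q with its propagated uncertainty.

Let p = a·w = 82130. δp/p = √((1·δa/a)² + (1·δw/w)²) = √(0.00110 + 0.00462) = 0.0757, so δp = 6210.
Q = p + q + z: δQ = √(δp² + δq² + δz²) = √(3.86e+07 + 3.28e+06 + 52400) = 6480
Q = 145700.

145700 ± 6480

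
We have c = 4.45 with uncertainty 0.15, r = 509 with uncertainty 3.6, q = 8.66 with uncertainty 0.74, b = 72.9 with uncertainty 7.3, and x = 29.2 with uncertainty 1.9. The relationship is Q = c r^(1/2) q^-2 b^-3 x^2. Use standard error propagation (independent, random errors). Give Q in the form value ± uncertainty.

Each factor contributes (exponent × relative error)² to (δQ/Q)²:
  (1·δc/c)² = (1×0.0337)² = 0.00114;  (½·δr/r)² = (0.5×0.00707)² = 1.25e-05;  (-2·δq/q)² = (-2×0.0855)² = 0.0292;  (-3·δb/b)² = (-3×0.100)² = 0.0902;  (2·δx/x)² = (2×0.0651)² = 0.0169
δQ/Q = √(0.138) = 0.371
Q = 0.00295, so δQ = 0.371 × 0.00295 = 0.00109.

0.00295 ± 0.00109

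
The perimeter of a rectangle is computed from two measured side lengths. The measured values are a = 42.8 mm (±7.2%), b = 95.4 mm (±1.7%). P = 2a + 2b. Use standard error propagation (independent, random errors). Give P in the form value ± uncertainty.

Each term contributes (cᵢ δxᵢ)² to (δP)²:
  (2·δa)² = 38.0;  (2·δb)² = 10.5
δP = √(48.5) = 6.96 mm
P = 276 mm.

276 ± 6.96 mm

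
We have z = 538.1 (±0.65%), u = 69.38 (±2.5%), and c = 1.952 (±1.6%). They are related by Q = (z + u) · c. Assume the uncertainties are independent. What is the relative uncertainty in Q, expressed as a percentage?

Let w = z + u = 607.5. δw = √(δz² + δu²) = √(12.2 + 3.01) = 3.90, so δw/w = 0.00643.
Q is then a monomial in w, c:
δQ/Q = √((δw/w)² + (1·δc/c)²) = √(4.13e-05 + 0.000256) = 0.0172

1.72%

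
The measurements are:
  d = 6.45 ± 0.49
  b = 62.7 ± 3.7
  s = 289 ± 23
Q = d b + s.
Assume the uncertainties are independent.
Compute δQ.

45.2

Let p = d·b = 404. δp/p = √((1·δd/d)² + (1·δb/b)²) = √(0.00577 + 0.00348) = 0.0962, so δp = 38.9.
Q = p + s: δQ = √(δp² + δs²) = √(1510 + 529) = 45.2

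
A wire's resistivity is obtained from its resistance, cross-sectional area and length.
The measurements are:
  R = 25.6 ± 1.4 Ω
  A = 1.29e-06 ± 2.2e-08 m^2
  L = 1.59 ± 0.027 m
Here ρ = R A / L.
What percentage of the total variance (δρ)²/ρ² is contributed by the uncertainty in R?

83.8%

(δρ/ρ)² = (1·δR/R)² + (1·δA/A)² + (-1·δL/L)²
  R term: (1×0.0547)² = 0.00299
  A term: (1×0.0171)² = 0.000291
  L term: (-1×0.0170)² = 0.000288
Total = 0.00357. Share from R = 0.00299/0.00357 = 0.838.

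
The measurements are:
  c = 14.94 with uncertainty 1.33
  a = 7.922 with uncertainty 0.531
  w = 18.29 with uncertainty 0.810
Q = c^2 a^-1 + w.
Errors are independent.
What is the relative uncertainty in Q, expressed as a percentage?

Let p = c^2·a^-1 = 28.18. δp/p = √((2·δc/c)² + (-1·δa/a)²) = √(0.0317 + 0.00449) = 0.190, so δp = 5.36.
Q = p + w: δQ = √(δp² + δw²) = √(28.7 + 0.656) = 5.42
Q = 46.47, so δQ/Q = 5.42/46.47 = 0.117.

11.7%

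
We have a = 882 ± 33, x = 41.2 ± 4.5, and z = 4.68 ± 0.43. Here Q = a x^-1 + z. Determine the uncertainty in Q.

2.51

Let p = a·x^-1 = 21.4. δp/p = √((1·δa/a)² + (-1·δx/x)²) = √(0.00140 + 0.0119) = 0.115, so δp = 2.47.
Q = p + z: δQ = √(δp² + δz²) = √(6.11 + 0.185) = 2.51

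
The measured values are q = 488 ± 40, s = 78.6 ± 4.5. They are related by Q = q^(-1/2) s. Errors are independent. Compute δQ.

Since Q is a product/quotient, work with relative uncertainties:
  (−½·δq/q)² = (-0.5×0.0820)² = 0.00168;  (1·δs/s)² = (1×0.0573)² = 0.00328
δQ/Q = √(0.00496) = 0.0704
Q = 3.56, so δQ = 0.0704 × 3.56 = 0.251.

0.251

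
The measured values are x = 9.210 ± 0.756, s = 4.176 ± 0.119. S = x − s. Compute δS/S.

Each term contributes (cᵢ δxᵢ)² to (δS)²:
  (δx)² = 0.572;  (δs)² = 0.0142
δS = √(0.586) = 0.765
S = 5.034, so δS/S = 0.765/5.034 = 0.152.

0.152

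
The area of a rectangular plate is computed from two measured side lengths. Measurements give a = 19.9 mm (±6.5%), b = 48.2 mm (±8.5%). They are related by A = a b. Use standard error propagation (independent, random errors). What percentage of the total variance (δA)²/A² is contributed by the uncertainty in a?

(δA/A)² = (1·δa/a)² + (1·δb/b)²
  a term: (1×0.0650)² = 0.00423
  b term: (1×0.0850)² = 0.00723
Total = 0.0115. Share from a = 0.00423/0.0115 = 0.369.

36.9%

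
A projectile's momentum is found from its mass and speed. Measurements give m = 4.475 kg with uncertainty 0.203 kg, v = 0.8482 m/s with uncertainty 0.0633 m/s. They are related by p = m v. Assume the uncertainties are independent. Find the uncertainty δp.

0.331 kg·m/s

Each factor contributes (exponent × relative error)² to (δp/p)²:
  (1·δm/m)² = (1×0.0454)² = 0.00206;  (1·δv/v)² = (1×0.0746)² = 0.00557
δp/p = √(0.00763) = 0.0873
p = 3.796 kg·m/s, so δp = 0.0873 × 3.796 = 0.331 kg·m/s.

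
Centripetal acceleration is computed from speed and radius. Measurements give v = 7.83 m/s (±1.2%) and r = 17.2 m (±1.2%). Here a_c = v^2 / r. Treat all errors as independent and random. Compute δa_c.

0.0956 m/s^2

Since a_c is a product/quotient, work with relative uncertainties:
  (2·δv/v)² = (2×0.0120)² = 0.000576;  (-1·δr/r)² = (-1×0.0120)² = 0.000144
δa_c/a_c = √(0.000720) = 0.0268
a_c = 3.56 m/s^2, so δa_c = 0.0268 × 3.56 = 0.0956 m/s^2.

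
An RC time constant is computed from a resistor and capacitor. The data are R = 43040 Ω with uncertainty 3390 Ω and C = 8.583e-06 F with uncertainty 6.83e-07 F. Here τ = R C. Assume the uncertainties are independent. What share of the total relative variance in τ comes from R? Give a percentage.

(δτ/τ)² = (1·δR/R)² + (1·δC/C)²
  R term: (1×0.0788)² = 0.00620
  C term: (1×0.0796)² = 0.00633
Total = 0.0125. Share from R = 0.00620/0.0125 = 0.495.

49.5%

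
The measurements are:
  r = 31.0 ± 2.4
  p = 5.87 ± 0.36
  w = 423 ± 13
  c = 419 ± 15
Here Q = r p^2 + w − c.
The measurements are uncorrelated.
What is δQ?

Let h = r·p^2 = 1070. δh/h = √((1·δr/r)² + (2·δp/p)²) = √(0.00599 + 0.0150) = 0.145, so δh = 155.
Q = h + w − c: δQ = √(δh² + δw² + δc²) = √(24000 + 169 + 225) = 156

156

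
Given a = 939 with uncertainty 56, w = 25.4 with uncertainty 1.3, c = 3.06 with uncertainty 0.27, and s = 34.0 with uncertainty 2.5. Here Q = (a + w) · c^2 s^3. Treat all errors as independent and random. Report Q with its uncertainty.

(3.55 ± 1.02) × 10^8

Let u = a + w = 964. δu = √(δa² + δw²) = √(3140 + 1.69) = 56.0, so δu/u = 0.0581.
Q is then a monomial in u, c, s:
δQ/Q = √((δu/u)² + (2·δc/c)² + (3·δs/s)²) = √(0.00337 + 0.0311 + 0.0487) = 0.288
Q = 3.55e+08, so δQ = 0.288 × 3.55e+08 = 1.02e+08.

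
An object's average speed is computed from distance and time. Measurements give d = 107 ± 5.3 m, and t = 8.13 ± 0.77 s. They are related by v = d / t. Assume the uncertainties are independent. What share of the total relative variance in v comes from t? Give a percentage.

(δv/v)² = (1·δd/d)² + (-1·δt/t)²
  d term: (1×0.0495)² = 0.00245
  t term: (-1×0.0947)² = 0.00897
Total = 0.0114. Share from t = 0.00897/0.0114 = 0.785.

78.5%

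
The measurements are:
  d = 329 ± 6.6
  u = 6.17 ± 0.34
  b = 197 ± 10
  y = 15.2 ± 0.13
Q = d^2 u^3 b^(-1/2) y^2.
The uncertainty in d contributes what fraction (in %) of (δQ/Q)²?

(δQ/Q)² = (2·δd/d)² + (3·δu/u)² + (−½·δb/b)² + (2·δy/y)²
  d term: (2×0.0201)² = 0.00161
  u term: (3×0.0551)² = 0.0273
  b term: (-0.5×0.0508)² = 0.000644
  y term: (2×0.00855)² = 0.000293
Total = 0.0299. Share from d = 0.00161/0.0299 = 0.0539.

5.39%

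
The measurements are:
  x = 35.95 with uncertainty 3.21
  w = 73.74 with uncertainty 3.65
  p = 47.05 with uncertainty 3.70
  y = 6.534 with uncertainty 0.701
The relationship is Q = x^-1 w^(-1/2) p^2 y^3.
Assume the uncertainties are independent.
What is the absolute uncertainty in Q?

Products/powers → add relative errors in quadrature, weighted by exponent:
  (-1·δx/x)² = (-1×0.0893)² = 0.00797;  (−½·δw/w)² = (-0.5×0.0495)² = 0.000613;  (2·δp/p)² = (2×0.0786)² = 0.0247;  (3·δy/y)² = (3×0.107)² = 0.104
δQ/Q = √(0.137) = 0.370
Q = 2000, so δQ = 0.370 × 2000 = 740.

740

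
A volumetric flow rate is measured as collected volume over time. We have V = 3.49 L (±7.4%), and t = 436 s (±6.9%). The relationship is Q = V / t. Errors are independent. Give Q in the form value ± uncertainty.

0.00800 ± 0.000810 L/s

Q is a product of powers, so relative uncertainties combine in quadrature:
  (1·δV/V)² = (1×0.0740)² = 0.00548;  (-1·δt/t)² = (-1×0.0690)² = 0.00476
δQ/Q = √(0.0102) = 0.101
Q = 0.00800 L/s, so δQ = 0.101 × 0.00800 = 0.000810 L/s.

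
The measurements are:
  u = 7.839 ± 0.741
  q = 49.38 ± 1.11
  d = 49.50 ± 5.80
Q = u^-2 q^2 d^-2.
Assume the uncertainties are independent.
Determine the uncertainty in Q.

0.00493

For a monomial Q ∝ u^-2, q^2, d^-2, fractional errors add in quadrature:
  (-2·δu/u)² = (-2×0.0945)² = 0.0357;  (2·δq/q)² = (2×0.0225)² = 0.00202;  (-2·δd/d)² = (-2×0.117)² = 0.0549
δQ/Q = √(0.0927) = 0.304
Q = 0.01619, so δQ = 0.304 × 0.01619 = 0.00493.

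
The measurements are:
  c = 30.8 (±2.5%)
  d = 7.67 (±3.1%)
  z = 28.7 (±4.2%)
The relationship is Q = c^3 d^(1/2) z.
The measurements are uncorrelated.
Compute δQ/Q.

0.0873

Since Q is a product/quotient, work with relative uncertainties:
  (3·δc/c)² = (3×0.0250)² = 0.00563;  (½·δd/d)² = (0.5×0.0310)² = 0.000240;  (1·δz/z)² = (1×0.0420)² = 0.00176
δQ/Q = √(0.00763) = 0.0873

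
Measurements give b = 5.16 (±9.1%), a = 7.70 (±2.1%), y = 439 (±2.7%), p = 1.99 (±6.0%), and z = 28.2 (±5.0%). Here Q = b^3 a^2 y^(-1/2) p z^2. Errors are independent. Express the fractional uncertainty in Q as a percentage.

Products/powers → add relative errors in quadrature, weighted by exponent:
  (3·δb/b)² = (3×0.0910)² = 0.0745;  (2·δa/a)² = (2×0.0210)² = 0.00176;  (−½·δy/y)² = (-0.5×0.0270)² = 0.000182;  (1·δp/p)² = (1×0.0600)² = 0.00360;  (2·δz/z)² = (2×0.0500)² = 0.0100
δQ/Q = √(0.0901) = 0.300

30.0%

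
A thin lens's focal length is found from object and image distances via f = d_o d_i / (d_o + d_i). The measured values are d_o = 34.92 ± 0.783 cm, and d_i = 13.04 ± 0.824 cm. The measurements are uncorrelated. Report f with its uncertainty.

∂f/∂d_o = (d_i/(d_o+d_i))² = 0.0739;  ∂f/∂d_i = (d_o/(d_o+d_i))² = 0.530
δf = √((∂f/∂d_o · δd_o)² + (∂f/∂d_i · δd_i)²) = √(0.00335 + 0.191) = 0.441 cm
f = 9.495 cm.

9.495 ± 0.441 cm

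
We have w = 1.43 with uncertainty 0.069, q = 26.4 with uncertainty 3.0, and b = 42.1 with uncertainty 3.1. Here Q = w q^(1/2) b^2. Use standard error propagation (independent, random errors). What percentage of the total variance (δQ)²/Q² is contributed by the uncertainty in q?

11.8%

(δQ/Q)² = (1·δw/w)² + (½·δq/q)² + (2·δb/b)²
  w term: (1×0.0483)² = 0.00233
  q term: (0.5×0.114)² = 0.00323
  b term: (2×0.0736)² = 0.0217
Total = 0.0272. Share from q = 0.00323/0.0272 = 0.118.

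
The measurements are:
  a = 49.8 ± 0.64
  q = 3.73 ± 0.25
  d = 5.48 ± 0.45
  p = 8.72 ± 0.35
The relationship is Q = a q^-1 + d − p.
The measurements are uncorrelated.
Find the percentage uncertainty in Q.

10.6%

Let w = a·q^-1 = 13.4. δw/w = √((1·δa/a)² + (-1·δq/q)²) = √(0.000165 + 0.00449) = 0.0682, so δw = 0.911.
Q = w + d − p: δQ = √(δw² + δd² + δp²) = √(0.830 + 0.203 + 0.122) = 1.07
Q = 10.1, so δQ/Q = 1.07/10.1 = 0.106.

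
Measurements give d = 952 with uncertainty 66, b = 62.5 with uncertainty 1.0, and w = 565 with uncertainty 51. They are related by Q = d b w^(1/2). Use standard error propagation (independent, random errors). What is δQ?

1.19e+05

Q is a product of powers, so relative uncertainties combine in quadrature:
  (1·δd/d)² = (1×0.0693)² = 0.00481;  (1·δb/b)² = (1×0.0160)² = 0.000256;  (½·δw/w)² = (0.5×0.0903)² = 0.00204
δQ/Q = √(0.00710) = 0.0843
Q = 1.41e+06, so δQ = 0.0843 × 1.41e+06 = 1.19e+05.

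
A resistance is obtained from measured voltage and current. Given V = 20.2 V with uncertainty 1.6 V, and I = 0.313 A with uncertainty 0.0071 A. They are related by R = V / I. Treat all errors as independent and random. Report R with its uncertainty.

64.5 ± 5.32 Ω

Products/powers → add relative errors in quadrature, weighted by exponent:
  (1·δV/V)² = (1×0.0792)² = 0.00627;  (-1·δI/I)² = (-1×0.0227)² = 0.000515
δR/R = √(0.00679) = 0.0824
R = 64.5 Ω, so δR = 0.0824 × 64.5 = 5.32 Ω.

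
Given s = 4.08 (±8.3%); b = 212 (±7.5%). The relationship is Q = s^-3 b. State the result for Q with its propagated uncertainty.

3.12 ± 0.812

Each factor contributes (exponent × relative error)² to (δQ/Q)²:
  (-3·δs/s)² = (-3×0.0830)² = 0.0620;  (1·δb/b)² = (1×0.0750)² = 0.00562
δQ/Q = √(0.0676) = 0.260
Q = 3.12, so δQ = 0.260 × 3.12 = 0.812.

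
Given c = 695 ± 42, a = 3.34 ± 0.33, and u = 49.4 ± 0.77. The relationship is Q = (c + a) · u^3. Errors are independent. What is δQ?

Let w = c + a = 698. δw = √(δc² + δa²) = √(1760 + 0.109) = 42.0, so δw/w = 0.0601.
Q is then a monomial in w, u:
δQ/Q = √((δw/w)² + (3·δu/u)²) = √(0.00362 + 0.00219) = 0.0762
Q = 8.42e+07, so δQ = 0.0762 × 8.42e+07 = 6.41e+06.

6.41e+06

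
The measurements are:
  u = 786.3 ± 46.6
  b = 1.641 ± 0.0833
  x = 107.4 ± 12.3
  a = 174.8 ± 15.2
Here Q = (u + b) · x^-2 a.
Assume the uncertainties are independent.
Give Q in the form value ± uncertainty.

11.94 ± 3.01

Let w = u + b = 787.9. δw = √(δu² + δb²) = √(2170 + 0.00694) = 46.6, so δw/w = 0.0591.
Q is then a monomial in w, x, a:
δQ/Q = √((δw/w)² + (-2·δx/x)² + (1·δa/a)²) = √(0.00350 + 0.0525 + 0.00756) = 0.252
Q = 11.94, so δQ = 0.252 × 11.94 = 3.01.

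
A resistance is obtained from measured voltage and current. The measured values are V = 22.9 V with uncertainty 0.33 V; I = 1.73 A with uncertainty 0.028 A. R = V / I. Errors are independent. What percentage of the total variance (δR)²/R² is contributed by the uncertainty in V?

(δR/R)² = (1·δV/V)² + (-1·δI/I)²
  V term: (1×0.0144)² = 0.000208
  I term: (-1×0.0162)² = 0.000262
Total = 0.000470. Share from V = 0.000208/0.000470 = 0.442.

44.2%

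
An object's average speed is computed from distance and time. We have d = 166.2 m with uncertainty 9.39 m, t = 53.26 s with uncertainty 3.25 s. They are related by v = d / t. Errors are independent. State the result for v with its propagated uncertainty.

Each factor contributes (exponent × relative error)² to (δv/v)²:
  (1·δd/d)² = (1×0.0565)² = 0.00319;  (-1·δt/t)² = (-1×0.0610)² = 0.00372
δv/v = √(0.00692) = 0.0832
v = 3.121 m/s, so δv = 0.0832 × 3.121 = 0.260 m/s.

3.121 ± 0.260 m/s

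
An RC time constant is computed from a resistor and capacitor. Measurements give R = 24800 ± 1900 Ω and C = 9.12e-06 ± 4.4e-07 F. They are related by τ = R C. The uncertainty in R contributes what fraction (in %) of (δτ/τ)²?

71.6%

(δτ/τ)² = (1·δR/R)² + (1·δC/C)²
  R term: (1×0.0766)² = 0.00587
  C term: (1×0.0482)² = 0.00233
Total = 0.00820. Share from R = 0.00587/0.00820 = 0.716.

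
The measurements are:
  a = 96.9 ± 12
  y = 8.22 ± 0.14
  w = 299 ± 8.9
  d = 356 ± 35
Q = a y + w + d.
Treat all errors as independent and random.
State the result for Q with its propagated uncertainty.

Let p = a·y = 797. δp/p = √((1·δa/a)² + (1·δy/y)²) = √(0.0153 + 0.000290) = 0.125, so δp = 99.6.
Q = p + w + d: δQ = √(δp² + δw² + δd²) = √(9910 + 79.2 + 1220) = 106
Q = 1450.

1450 ± 106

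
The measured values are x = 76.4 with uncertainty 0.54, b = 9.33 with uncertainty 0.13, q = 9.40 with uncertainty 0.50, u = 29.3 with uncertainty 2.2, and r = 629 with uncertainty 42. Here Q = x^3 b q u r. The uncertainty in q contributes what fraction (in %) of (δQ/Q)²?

(δQ/Q)² = (3·δx/x)² + (1·δb/b)² + (1·δq/q)² + (1·δu/u)² + (1·δr/r)²
  x term: (3×0.00707)² = 0.000450
  b term: (1×0.0139)² = 0.000194
  q term: (1×0.0532)² = 0.00283
  u term: (1×0.0751)² = 0.00564
  r term: (1×0.0668)² = 0.00446
Total = 0.0136. Share from q = 0.00283/0.0136 = 0.209.

20.9%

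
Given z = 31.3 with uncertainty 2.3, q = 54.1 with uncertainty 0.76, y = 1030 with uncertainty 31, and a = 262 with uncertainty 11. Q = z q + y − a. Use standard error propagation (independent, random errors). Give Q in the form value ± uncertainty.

2460 ± 131

Let p = z·q = 1690. δp/p = √((1·δz/z)² + (1·δq/q)²) = √(0.00540 + 0.000197) = 0.0748, so δp = 127.
Q = p + y − a: δQ = √(δp² + δy² + δa²) = √(16000 + 961 + 121) = 131
Q = 2460.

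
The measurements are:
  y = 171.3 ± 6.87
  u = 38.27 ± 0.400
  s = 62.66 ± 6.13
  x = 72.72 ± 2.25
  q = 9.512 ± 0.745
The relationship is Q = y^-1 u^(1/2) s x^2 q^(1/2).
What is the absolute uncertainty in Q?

4750

Relative error in a monomial: (δQ/Q)² = Σ (nᵢ · δxᵢ/xᵢ)².
  (-1·δy/y)² = (-1×0.0401)² = 0.00161;  (½·δu/u)² = (0.5×0.0105)² = 2.73e-05;  (1·δs/s)² = (1×0.0978)² = 0.00957;  (2·δx/x)² = (2×0.0309)² = 0.00383;  (½·δq/q)² = (0.5×0.0783)² = 0.00153
δQ/Q = √(0.0166) = 0.129
Q = 36910, so δQ = 0.129 × 36910 = 4750.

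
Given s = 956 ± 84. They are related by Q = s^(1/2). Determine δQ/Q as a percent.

4.39%

Q is a product of powers, so relative uncertainties combine in quadrature:
  (½·δs/s)² = (0.5×0.0879)² = 0.00193
δQ/Q = √(0.00193) = 0.0439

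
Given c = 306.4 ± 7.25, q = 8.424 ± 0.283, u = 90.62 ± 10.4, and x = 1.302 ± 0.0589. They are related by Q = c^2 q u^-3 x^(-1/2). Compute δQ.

0.326

Since Q is a product/quotient, work with relative uncertainties:
  (2·δc/c)² = (2×0.0237)² = 0.00224;  (1·δq/q)² = (1×0.0336)² = 0.00113;  (-3·δu/u)² = (-3×0.115)² = 0.119;  (−½·δx/x)² = (-0.5×0.0452)² = 0.000512
δQ/Q = √(0.122) = 0.350
Q = 0.9314, so δQ = 0.350 × 0.9314 = 0.326.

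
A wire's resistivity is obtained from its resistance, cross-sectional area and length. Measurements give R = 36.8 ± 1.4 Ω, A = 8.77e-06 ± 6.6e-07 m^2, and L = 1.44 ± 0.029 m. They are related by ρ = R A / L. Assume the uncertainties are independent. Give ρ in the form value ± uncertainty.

For a monomial ρ ∝ R, A, L^-1, fractional errors add in quadrature:
  (1·δR/R)² = (1×0.0380)² = 0.00145;  (1·δA/A)² = (1×0.0753)² = 0.00566;  (-1·δL/L)² = (-1×0.0201)² = 0.000406
δρ/ρ = √(0.00752) = 0.0867
ρ = 0.000224 Ω·m, so δρ = 0.0867 × 0.000224 = 1.94e-05 Ω·m.

(2.24 ± 0.194) × 10^-4 Ω·m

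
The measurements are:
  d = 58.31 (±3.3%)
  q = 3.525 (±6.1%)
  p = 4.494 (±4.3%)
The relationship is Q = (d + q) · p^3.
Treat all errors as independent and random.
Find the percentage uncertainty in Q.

Let u = d + q = 61.84. δu = √(δd² + δq²) = √(3.70 + 0.0462) = 1.94, so δu/u = 0.0313.
Q is then a monomial in u, p:
δQ/Q = √((δu/u)² + (3·δp/p)²) = √(0.000980 + 0.0166) = 0.133

13.3%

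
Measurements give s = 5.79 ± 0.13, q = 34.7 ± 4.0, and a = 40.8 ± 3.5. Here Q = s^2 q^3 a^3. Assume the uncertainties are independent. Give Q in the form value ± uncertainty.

Each factor contributes (exponent × relative error)² to (δQ/Q)²:
  (2·δs/s)² = (2×0.0225)² = 0.00202;  (3·δq/q)² = (3×0.115)² = 0.120;  (3·δa/a)² = (3×0.0858)² = 0.0662
δQ/Q = √(0.188) = 0.433
Q = 9.51e+10, so δQ = 0.433 × 9.51e+10 = 4.12e+10.

(9.51 ± 4.12) × 10^10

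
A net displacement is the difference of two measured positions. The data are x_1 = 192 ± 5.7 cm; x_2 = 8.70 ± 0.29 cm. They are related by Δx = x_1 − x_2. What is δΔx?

5.71 cm

Sums and differences: (δΔx)² = Σ (cᵢ δxᵢ)².
  (δx_1)² = 32.5;  (δx_2)² = 0.0841
δΔx = √(32.6) = 5.71 cm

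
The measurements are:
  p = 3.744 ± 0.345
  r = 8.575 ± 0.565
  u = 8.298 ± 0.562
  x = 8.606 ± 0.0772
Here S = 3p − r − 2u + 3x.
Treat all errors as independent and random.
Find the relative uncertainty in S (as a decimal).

0.139

S is a linear combination, so absolute uncertainties add in quadrature:
  (3·δp)² = 1.07;  (δr)² = 0.319;  (2·δu)² = 1.26;  (3·δx)² = 0.0536
δS = √(2.71) = 1.65
S = 11.88, so δS/S = 1.65/11.88 = 0.139.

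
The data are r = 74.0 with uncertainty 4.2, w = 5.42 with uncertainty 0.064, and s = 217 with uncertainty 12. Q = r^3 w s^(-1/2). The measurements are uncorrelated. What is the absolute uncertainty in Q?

25800

Q is a product of powers, so relative uncertainties combine in quadrature:
  (3·δr/r)² = (3×0.0568)² = 0.0290;  (1·δw/w)² = (1×0.0118)² = 0.000139;  (−½·δs/s)² = (-0.5×0.0553)² = 0.000765
δQ/Q = √(0.0299) = 0.173
Q = 1.49e+05, so δQ = 0.173 × 1.49e+05 = 25800.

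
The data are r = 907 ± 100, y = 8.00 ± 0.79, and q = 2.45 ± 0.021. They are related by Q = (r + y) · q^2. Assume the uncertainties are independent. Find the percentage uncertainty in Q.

Let u = r + y = 915. δu = √(δr² + δy²) = √(10000 + 0.624) = 100, so δu/u = 0.109.
Q is then a monomial in u, q:
δQ/Q = √((δu/u)² + (2·δq/q)²) = √(0.0119 + 0.000294) = 0.111

11.1%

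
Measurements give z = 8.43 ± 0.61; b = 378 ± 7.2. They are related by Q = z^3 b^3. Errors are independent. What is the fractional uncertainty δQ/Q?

Relative error in a monomial: (δQ/Q)² = Σ (nᵢ · δxᵢ/xᵢ)².
  (3·δz/z)² = (3×0.0724)² = 0.0471;  (3·δb/b)² = (3×0.0190)² = 0.00327
δQ/Q = √(0.0504) = 0.224

0.224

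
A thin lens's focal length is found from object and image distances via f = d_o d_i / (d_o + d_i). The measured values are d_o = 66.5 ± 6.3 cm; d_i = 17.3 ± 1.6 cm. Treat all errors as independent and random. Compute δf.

1.04 cm

∂f/∂d_o = (d_i/(d_o+d_i))² = 0.0426;  ∂f/∂d_i = (d_o/(d_o+d_i))² = 0.630
δf = √((∂f/∂d_o · δd_o)² + (∂f/∂d_i · δd_i)²) = √(0.0721 + 1.02) = 1.04 cm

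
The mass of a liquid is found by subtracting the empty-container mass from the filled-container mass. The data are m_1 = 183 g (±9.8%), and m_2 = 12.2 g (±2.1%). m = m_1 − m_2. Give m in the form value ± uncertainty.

m is a linear combination, so absolute uncertainties add in quadrature:
  (δm_1)² = 322;  (δm_2)² = 0.0656
δm = √(322) = 17.9 g
m = 171 g.

171 ± 17.9 g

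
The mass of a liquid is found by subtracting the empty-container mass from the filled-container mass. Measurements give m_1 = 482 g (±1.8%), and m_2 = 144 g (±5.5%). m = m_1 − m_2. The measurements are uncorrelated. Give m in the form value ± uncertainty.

338 ± 11.7 g

m is a linear combination, so absolute uncertainties add in quadrature:
  (δm_1)² = 75.3;  (δm_2)² = 62.7
δm = √(138) = 11.7 g
m = 338 g.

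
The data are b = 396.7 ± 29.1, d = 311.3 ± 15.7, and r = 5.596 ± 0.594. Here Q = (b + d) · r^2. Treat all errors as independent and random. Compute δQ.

4820

Let u = b + d = 708.0. δu = √(δb² + δd²) = √(847 + 246) = 33.1, so δu/u = 0.0467.
Q is then a monomial in u, r:
δQ/Q = √((δu/u)² + (2·δr/r)²) = √(0.00218 + 0.0451) = 0.217
Q = 22170, so δQ = 0.217 × 22170 = 4820.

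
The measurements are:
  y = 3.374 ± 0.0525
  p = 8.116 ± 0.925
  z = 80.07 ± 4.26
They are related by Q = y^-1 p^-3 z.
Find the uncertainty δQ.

Q is a product of powers, so relative uncertainties combine in quadrature:
  (-1·δy/y)² = (-1×0.0156)² = 0.000242;  (-3·δp/p)² = (-3×0.114)² = 0.117;  (1·δz/z)² = (1×0.0532)² = 0.00283
δQ/Q = √(0.120) = 0.346
Q = 0.04439, so δQ = 0.346 × 0.04439 = 0.0154.

0.0154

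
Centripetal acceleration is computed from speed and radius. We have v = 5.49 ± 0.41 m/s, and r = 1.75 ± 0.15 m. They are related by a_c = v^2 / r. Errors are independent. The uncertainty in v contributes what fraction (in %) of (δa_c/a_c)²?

75.2%

(δa_c/a_c)² = (2·δv/v)² + (-1·δr/r)²
  v term: (2×0.0747)² = 0.0223
  r term: (-1×0.0857)² = 0.00735
Total = 0.0297. Share from v = 0.0223/0.0297 = 0.752.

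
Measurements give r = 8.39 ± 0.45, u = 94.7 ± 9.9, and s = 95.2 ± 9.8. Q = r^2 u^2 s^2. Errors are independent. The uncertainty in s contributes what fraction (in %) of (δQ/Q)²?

(δQ/Q)² = (2·δr/r)² + (2·δu/u)² + (2·δs/s)²
  r term: (2×0.0536)² = 0.0115
  u term: (2×0.105)² = 0.0437
  s term: (2×0.103)² = 0.0424
Total = 0.0976. Share from s = 0.0424/0.0976 = 0.434.

43.4%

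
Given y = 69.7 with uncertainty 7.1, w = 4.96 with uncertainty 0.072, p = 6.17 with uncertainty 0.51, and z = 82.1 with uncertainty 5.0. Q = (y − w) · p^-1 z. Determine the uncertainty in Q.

129

Let u = y − w = 64.7. δu = √(δy² + δw²) = √(50.4 + 0.00518) = 7.10, so δu/u = 0.110.
Q is then a monomial in u, p, z:
δQ/Q = √((δu/u)² + (-1·δp/p)² + (1·δz/z)²) = √(0.0120 + 0.00683 + 0.00371) = 0.150
Q = 861, so δQ = 0.150 × 861 = 129.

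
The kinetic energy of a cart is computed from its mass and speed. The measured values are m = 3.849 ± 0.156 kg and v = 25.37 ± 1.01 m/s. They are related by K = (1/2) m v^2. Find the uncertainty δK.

111 J

Each factor contributes (exponent × relative error)² to (δK/K)²:
  (1·δm/m)² = (1×0.0405)² = 0.00164;  (2·δv/v)² = (2×0.0398)² = 0.00634
δK/K = √(0.00798) = 0.0893
K = 1239 J, so δK = 0.0893 × 1239 = 111 J.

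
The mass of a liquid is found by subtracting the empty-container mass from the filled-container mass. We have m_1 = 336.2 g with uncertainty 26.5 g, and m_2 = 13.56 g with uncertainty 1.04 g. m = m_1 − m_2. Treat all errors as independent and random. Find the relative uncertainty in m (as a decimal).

Each term contributes (cᵢ δxᵢ)² to (δm)²:
  (δm_1)² = 702;  (δm_2)² = 1.08
δm = √(703) = 26.5 g
m = 322.6 g, so δm/m = 26.5/322.6 = 0.0822.

0.0822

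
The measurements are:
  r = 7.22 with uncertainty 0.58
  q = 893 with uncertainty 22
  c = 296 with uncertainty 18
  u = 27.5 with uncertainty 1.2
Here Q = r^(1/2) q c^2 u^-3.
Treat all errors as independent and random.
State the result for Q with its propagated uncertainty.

Since Q is a product/quotient, work with relative uncertainties:
  (½·δr/r)² = (0.5×0.0803)² = 0.00161;  (1·δq/q)² = (1×0.0246)² = 0.000607;  (2·δc/c)² = (2×0.0608)² = 0.0148;  (-3·δu/u)² = (-3×0.0436)² = 0.0171
δQ/Q = √(0.0341) = 0.185
Q = 10100, so δQ = 0.185 × 10100 = 1870.

10100 ± 1870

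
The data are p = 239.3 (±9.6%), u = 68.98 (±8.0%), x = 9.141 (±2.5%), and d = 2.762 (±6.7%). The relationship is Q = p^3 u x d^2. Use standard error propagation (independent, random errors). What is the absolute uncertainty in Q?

2.17e+10

Each factor contributes (exponent × relative error)² to (δQ/Q)²:
  (3·δp/p)² = (3×0.0960)² = 0.0829;  (1·δu/u)² = (1×0.0800)² = 0.00640;  (1·δx/x)² = (1×0.0250)² = 0.000625;  (2·δd/d)² = (2×0.0670)² = 0.0180
δQ/Q = √(0.108) = 0.329
Q = 6.592e+10, so δQ = 0.329 × 6.592e+10 = 2.17e+10.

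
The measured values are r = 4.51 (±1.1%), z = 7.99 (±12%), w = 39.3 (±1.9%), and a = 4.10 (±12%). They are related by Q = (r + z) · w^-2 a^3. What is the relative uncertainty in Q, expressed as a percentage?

Let u = r + z = 12.5. δu = √(δr² + δz²) = √(0.00246 + 0.919) = 0.960, so δu/u = 0.0768.
Q is then a monomial in u, w, a:
δQ/Q = √((δu/u)² + (-2·δw/w)² + (3·δa/a)²) = √(0.00590 + 0.00144 + 0.130) = 0.370

37.0%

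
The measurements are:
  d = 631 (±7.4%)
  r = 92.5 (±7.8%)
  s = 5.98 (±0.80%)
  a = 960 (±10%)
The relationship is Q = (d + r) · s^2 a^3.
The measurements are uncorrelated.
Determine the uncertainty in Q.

7.04e+12

Let u = d + r = 724. δu = √(δd² + δr²) = √(2180 + 52.1) = 47.2, so δu/u = 0.0653.
Q is then a monomial in u, s, a:
δQ/Q = √((δu/u)² + (2·δs/s)² + (3·δa/a)²) = √(0.00426 + 0.000256 + 0.0900) = 0.307
Q = 2.29e+13, so δQ = 0.307 × 2.29e+13 = 7.04e+12.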